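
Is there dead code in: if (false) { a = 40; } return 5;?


condition is constant false, so the whole block is unreachable
Dead: 'if (false) { a = 40; }'


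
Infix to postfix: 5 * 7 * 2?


Left to right (same or higher precedence on left)
Postfix: 5 7 * 2 *


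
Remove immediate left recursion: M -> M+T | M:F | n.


Left-recursive alternatives: M+T, M:F; non-recursive: n
Introduce M': M -> nM', M' -> +TM' | :FM' | ε


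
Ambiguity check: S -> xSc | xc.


balanced x^n…c^n: each string has a unique parse
Unambiguous


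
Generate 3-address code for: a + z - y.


Break into single-operator statements:
t1 = a + z
t2 = t1 - y


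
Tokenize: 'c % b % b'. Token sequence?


Scan left to right, longest-match per lexeme
Tokens: ID(c), OP(%), ID(b), OP(%), ID(b)


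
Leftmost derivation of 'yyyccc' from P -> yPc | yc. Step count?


Derivation: P => yPc => yyPcc => yyyccc
Steps: 3


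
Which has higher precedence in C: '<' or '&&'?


'<' is relational (level 7); '&&' is logical AND (level 2)
Higher level binds tighter
'<' has higher precedence than '&&'


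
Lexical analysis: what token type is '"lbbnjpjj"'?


Pattern: double-quoted sequence
Type: STRING_LITERAL


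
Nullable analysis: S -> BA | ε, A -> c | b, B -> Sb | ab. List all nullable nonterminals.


A nonterminal is nullable iff some alternative derives ε (directly, or every symbol in it is nullable)
Nullable: {S}


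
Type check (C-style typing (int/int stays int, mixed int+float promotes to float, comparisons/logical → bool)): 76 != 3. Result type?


Operand types: int != int
Rule: comparison yields bool
Result type: bool


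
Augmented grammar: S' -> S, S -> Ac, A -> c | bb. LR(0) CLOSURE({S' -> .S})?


Start: S' -> .S
For each item with dot before a nonterminal B, add B -> .γ for every B-production
Closure: [S' -> .S, S -> .Ac, A -> .c, A -> .bb]


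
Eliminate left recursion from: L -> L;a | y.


Left-recursive alternatives: L;a; non-recursive: y
Introduce L': L -> yL', L' -> ;aL' | ε


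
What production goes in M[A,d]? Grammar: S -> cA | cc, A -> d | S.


For [A, d]: 'd' ∈ FIRST(d)
Entry: A -> d


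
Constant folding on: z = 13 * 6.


13 * 6 = 78 at compile time
Optimized: z = 78


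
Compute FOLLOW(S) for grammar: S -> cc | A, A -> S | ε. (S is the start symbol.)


$ ∈ FOLLOW(S). For each A -> αBβ: add FIRST(β)\{ε} to FOLLOW(B); if β nullable, add FOLLOW(A).
FOLLOW(S) = {$}


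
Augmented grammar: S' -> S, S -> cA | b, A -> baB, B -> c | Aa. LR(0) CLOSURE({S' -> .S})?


Start: S' -> .S
For each item with dot before a nonterminal B, add B -> .γ for every B-production
Closure: [S' -> .S, S -> .cA, S -> .b]


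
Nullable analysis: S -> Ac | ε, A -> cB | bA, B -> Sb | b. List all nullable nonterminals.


A nonterminal is nullable iff some alternative derives ε (directly, or every symbol in it is nullable)
Nullable: {S}


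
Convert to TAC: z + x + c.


Break into single-operator statements:
t1 = z + x
t2 = t1 + c


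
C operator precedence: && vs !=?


'!=' is equality (level 6); '&&' is logical AND (level 2)
Higher level binds tighter
'!=' has higher precedence than '&&'


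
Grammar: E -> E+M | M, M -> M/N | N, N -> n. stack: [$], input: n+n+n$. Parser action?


no handle on stack; shift 'n'
Action: shift


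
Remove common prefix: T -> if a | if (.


Common prefix: 'if'
Factored: T -> if T', T' -> a | (


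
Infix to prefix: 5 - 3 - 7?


left-to-right (same/higher precedence on left): tree is (- (- 5 3) 7)
Prefix: - - 5 3 7


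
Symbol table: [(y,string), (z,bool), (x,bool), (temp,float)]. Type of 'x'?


Lookup 'x' → type bool


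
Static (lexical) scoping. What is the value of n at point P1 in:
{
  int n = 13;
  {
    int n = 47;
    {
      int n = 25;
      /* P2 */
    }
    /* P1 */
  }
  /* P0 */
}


n declared in the same block as P1
n = 47


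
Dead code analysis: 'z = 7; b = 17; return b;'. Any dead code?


z is assigned but never read
Dead: 'z = 7'


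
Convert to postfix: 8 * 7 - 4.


Left to right (same or higher precedence on left)
Postfix: 8 7 * 4 -


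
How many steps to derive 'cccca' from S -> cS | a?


Derivation: S => cS => ccS => cccS => ccccS => cccca
Steps: 5


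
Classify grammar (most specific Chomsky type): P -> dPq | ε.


Single nonterminal LHS, but d^n q^n is not regular
Classification: Type 2 (Context-Free)


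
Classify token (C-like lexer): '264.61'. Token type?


Pattern: digits with a decimal point
Type: FLOAT_LITERAL


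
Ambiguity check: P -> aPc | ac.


balanced a^n…c^n: each string has a unique parse
Unambiguous


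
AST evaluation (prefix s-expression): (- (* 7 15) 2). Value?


Evaluate inner: (* 7 15) = 105
Evaluate root: (- 105 2) = 103
Result: 103


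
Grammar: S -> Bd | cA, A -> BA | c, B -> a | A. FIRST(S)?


Per alternative of S: FIRST(Bd) = {a, c}; FIRST(cA) = {c}
FIRST(S) = {a, c}


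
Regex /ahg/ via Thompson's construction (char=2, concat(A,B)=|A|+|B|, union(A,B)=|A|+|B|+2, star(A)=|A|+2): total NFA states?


Syntax tree has 3 char leaf(s), 0 union(s), 0 star(s)
chars contribute 3×2 = 6; each union adds +2; each star adds +2
Total: 6 + 0 + 0 = 6 states


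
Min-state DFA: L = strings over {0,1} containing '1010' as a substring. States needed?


KMP-style automaton: 4 progress states + 1 absorbing accept = 5
Minimal DFA: 5 states


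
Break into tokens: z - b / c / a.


Scan left to right, longest-match per lexeme
Tokens: ID(z), OP(-), ID(b), OP(/), ID(c), OP(/), ID(a)


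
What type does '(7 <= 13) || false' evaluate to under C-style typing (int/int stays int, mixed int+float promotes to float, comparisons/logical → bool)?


Operand types: bool || bool
Rule: logical operators take bool operands and yield bool
Result type: bool


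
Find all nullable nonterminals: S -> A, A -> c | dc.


A nonterminal is nullable iff some alternative derives ε (directly, or every symbol in it is nullable)
Nullable: {}


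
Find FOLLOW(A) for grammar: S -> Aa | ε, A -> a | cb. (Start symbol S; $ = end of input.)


$ ∈ FOLLOW(S). For each A -> αBβ: add FIRST(β)\{ε} to FOLLOW(B); if β nullable, add FOLLOW(A).
FOLLOW(A) = {a}


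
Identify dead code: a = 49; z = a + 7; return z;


a is read by z's definition; z is returned
No dead code


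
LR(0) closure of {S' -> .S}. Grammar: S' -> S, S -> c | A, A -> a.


Start: S' -> .S
For each item with dot before a nonterminal B, add B -> .γ for every B-production
Closure: [S' -> .S, S -> .c, S -> .A, A -> .a]


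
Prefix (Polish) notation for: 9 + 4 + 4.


left-to-right (same/higher precedence on left): tree is (+ (+ 9 4) 4)
Prefix: + + 9 4 4


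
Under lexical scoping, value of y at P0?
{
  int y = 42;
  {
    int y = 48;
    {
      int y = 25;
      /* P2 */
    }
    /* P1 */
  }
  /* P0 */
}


y declared in the same block as P0
y = 42


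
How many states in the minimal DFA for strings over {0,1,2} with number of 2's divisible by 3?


Track (count of 2) mod 3: states 0..2, accept at 0
Minimal DFA: 3 states


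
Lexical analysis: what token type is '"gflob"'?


Pattern: double-quoted sequence
Type: STRING_LITERAL


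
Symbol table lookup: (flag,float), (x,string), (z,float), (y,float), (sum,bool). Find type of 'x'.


Lookup 'x' → type string


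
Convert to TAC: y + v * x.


Break into single-operator statements:
t1 = v * x
t2 = y + t1


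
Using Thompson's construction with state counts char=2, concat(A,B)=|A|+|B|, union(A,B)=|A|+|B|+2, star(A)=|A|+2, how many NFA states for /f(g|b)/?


Syntax tree has 3 char leaf(s), 1 union(s), 0 star(s)
chars contribute 3×2 = 6; each union adds +2; each star adds +2
Total: 6 + 2 + 0 = 8 states


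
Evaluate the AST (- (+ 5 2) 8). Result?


Evaluate inner: (+ 5 2) = 7
Evaluate root: (- 7 8) = -1
Result: -1


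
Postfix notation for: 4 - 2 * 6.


* has higher precedence, evaluate 2*6 first
Postfix: 4 2 6 * -


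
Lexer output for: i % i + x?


Scan left to right, longest-match per lexeme
Tokens: ID(i), OP(%), ID(i), OP(+), ID(x)


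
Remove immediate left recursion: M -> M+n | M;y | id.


Left-recursive alternatives: M+n, M;y; non-recursive: id
Introduce M': M -> idM', M' -> +nM' | ;yM' | ε


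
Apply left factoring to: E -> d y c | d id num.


Common prefix: 'd'
Factored: E -> d E', E' -> y c | id num


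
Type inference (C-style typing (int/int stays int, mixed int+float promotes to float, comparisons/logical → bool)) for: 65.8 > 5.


Operand types: float > int
Rule: comparison yields bool
Result type: bool


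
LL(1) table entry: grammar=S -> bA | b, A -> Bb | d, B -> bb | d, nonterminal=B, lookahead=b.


For [B, b]: 'b' ∈ FIRST(bb)
Entry: B -> bb


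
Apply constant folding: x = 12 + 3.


12 + 3 = 15 at compile time
Optimized: x = 15


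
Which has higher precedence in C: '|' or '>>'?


'>>' is shift (level 8); '|' is bitwise OR (level 3)
Higher level binds tighter
'>>' has higher precedence than '|'


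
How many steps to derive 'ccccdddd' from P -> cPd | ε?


Derivation: P => cPd => ccPdd => cccPddd => ccccPdddd => ccccdddd
Steps: 5


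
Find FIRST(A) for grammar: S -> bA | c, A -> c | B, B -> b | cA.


Per alternative of A: FIRST(c) = {c}; FIRST(B) = {b, c}
FIRST(A) = {b, c}


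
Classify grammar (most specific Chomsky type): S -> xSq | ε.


Single nonterminal LHS, but x^n q^n is not regular
Classification: Type 2 (Context-Free)


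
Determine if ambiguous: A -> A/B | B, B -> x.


precedence layered via separate nonterminal B: deterministic
Unambiguous


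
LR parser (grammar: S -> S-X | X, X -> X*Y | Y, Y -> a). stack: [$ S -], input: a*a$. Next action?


no handle ('S-' is not any RHS); shift 'a'
Action: shift


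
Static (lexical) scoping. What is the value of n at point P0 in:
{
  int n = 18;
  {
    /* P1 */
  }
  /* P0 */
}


n declared in the same block as P0
n = 18


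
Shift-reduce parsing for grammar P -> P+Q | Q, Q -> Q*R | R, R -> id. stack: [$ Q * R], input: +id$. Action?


handle 'Q*R' on top
Action: reduce (Q -> Q*R)


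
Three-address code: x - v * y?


Break into single-operator statements:
t1 = v * y
t2 = x - t1


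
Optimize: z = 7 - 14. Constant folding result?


7 - 14 = -7 at compile time
Optimized: z = -7


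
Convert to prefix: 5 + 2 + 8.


left-to-right (same/higher precedence on left): tree is (+ (+ 5 2) 8)
Prefix: + + 5 2 8


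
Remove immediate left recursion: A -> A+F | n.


Left-recursive alternatives: A+F; non-recursive: n
Introduce A': A -> nA', A' -> +FA' | ε


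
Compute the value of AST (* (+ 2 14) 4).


Evaluate inner: (+ 2 14) = 16
Evaluate root: (* 16 4) = 64
Result: 64


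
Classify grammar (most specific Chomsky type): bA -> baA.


LHS has context (more than one symbol) and |LHS| ≤ |RHS|
Classification: Type 1 (Context-Sensitive)


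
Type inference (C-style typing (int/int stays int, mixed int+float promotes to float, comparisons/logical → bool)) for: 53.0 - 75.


Operand types: float - int
Rule: mixed int/float promotes to float; int/int stays int
Result type: float


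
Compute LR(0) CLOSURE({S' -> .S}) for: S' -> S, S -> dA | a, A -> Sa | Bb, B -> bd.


Start: S' -> .S
For each item with dot before a nonterminal B, add B -> .γ for every B-production
Closure: [S' -> .S, S -> .dA, S -> .a]


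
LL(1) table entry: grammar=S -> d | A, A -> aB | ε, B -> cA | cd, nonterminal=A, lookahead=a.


For [A, a]: 'a' ∈ FIRST(aB)
Entry: A -> aB


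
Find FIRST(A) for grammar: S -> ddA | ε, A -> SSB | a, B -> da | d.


Per alternative of A: FIRST(SSB) = {d}; FIRST(a) = {a}
FIRST(A) = {a, d}


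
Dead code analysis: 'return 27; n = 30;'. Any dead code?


statement follows a return and is unreachable
Dead: 'n = 30'


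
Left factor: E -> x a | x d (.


Common prefix: 'x'
Factored: E -> x E', E' -> a | d (


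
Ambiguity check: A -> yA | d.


right-linear, alternatives start with distinct terminals 'y' vs 'd': unique leftmost derivation
Unambiguous


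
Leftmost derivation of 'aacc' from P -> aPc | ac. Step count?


Derivation: P => aPc => aacc
Steps: 2


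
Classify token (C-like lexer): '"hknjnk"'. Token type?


Pattern: double-quoted sequence
Type: STRING_LITERAL


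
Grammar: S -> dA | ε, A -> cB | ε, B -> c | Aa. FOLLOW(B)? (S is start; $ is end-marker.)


$ ∈ FOLLOW(S). For each A -> αBβ: add FIRST(β)\{ε} to FOLLOW(B); if β nullable, add FOLLOW(A).
FOLLOW(B) = {$, a}


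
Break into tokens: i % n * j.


Scan left to right, longest-match per lexeme
Tokens: ID(i), OP(%), ID(n), OP(*), ID(j)


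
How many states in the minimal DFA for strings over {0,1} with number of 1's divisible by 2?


Track (count of 1) mod 2: states 0..1, accept at 0
Minimal DFA: 2 states


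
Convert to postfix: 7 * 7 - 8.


Left to right (same or higher precedence on left)
Postfix: 7 7 * 8 -


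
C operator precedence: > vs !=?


'>' is relational (level 7); '!=' is equality (level 6)
Higher level binds tighter
'>' has higher precedence than '!='


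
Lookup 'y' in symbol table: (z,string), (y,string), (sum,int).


Lookup 'y' → type string


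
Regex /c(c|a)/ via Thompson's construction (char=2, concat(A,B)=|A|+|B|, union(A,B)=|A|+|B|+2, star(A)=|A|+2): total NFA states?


Syntax tree has 3 char leaf(s), 1 union(s), 0 star(s)
chars contribute 3×2 = 6; each union adds +2; each star adds +2
Total: 6 + 2 + 0 = 8 states


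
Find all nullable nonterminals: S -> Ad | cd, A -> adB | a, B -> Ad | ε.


A nonterminal is nullable iff some alternative derives ε (directly, or every symbol in it is nullable)
Nullable: {B}


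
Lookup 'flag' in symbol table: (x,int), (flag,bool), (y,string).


Lookup 'flag' → type bool


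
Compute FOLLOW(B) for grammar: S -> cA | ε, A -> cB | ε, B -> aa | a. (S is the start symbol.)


$ ∈ FOLLOW(S). For each A -> αBβ: add FIRST(β)\{ε} to FOLLOW(B); if β nullable, add FOLLOW(A).
FOLLOW(B) = {$}


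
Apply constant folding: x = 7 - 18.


7 - 18 = -11 at compile time
Optimized: x = -11


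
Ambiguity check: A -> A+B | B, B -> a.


precedence layered via separate nonterminal B: deterministic
Unambiguous


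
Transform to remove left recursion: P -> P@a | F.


Left-recursive alternatives: P@a; non-recursive: F
Introduce P': P -> FP', P' -> @aP' | ε


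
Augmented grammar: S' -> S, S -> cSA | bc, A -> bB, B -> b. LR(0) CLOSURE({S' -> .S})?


Start: S' -> .S
For each item with dot before a nonterminal B, add B -> .γ for every B-production
Closure: [S' -> .S, S -> .cSA, S -> .bc]


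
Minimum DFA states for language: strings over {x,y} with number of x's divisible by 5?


Track (count of x) mod 5: states 0..4, accept at 0
Minimal DFA: 5 states


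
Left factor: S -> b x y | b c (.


Common prefix: 'b'
Factored: S -> b S', S' -> x y | c (


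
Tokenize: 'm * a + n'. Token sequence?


Scan left to right, longest-match per lexeme
Tokens: ID(m), OP(*), ID(a), OP(+), ID(n)


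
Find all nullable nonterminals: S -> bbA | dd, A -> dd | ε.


A nonterminal is nullable iff some alternative derives ε (directly, or every symbol in it is nullable)
Nullable: {A}


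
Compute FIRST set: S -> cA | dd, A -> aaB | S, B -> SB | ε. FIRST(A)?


Per alternative of A: FIRST(aaB) = {a}; FIRST(S) = {c, d}
FIRST(A) = {a, c, d}


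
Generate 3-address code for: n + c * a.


Break into single-operator statements:
t1 = c * a
t2 = n + t1


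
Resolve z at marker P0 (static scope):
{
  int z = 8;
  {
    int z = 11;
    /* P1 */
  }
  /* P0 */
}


z declared in the same block as P0
z = 8


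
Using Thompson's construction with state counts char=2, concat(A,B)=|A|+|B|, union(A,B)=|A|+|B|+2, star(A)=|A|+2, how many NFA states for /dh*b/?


Syntax tree has 3 char leaf(s), 0 union(s), 1 star(s)
chars contribute 3×2 = 6; each union adds +2; each star adds +2
Total: 6 + 0 + 2 = 8 states


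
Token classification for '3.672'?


Pattern: digits with a decimal point
Type: FLOAT_LITERAL


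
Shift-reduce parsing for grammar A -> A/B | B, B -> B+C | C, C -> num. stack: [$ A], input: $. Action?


start symbol A on stack, input exhausted
Action: accept


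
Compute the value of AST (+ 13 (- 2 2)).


Evaluate inner: (- 2 2) = 0
Evaluate root: (+ 13 0) = 13
Result: 13


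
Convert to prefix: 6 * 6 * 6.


left-to-right (same/higher precedence on left): tree is (* (* 6 6) 6)
Prefix: * * 6 6 6


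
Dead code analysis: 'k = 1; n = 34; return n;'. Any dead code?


k is assigned but never read
Dead: 'k = 1'


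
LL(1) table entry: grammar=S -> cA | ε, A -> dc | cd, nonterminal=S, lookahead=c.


For [S, c]: 'c' ∈ FIRST(cA)
Entry: S -> cA


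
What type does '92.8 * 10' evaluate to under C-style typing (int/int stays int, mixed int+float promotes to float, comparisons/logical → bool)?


Operand types: float * int
Rule: mixed int/float promotes to float; int/int stays int
Result type: float


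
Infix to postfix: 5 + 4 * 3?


* has higher precedence, evaluate 4*3 first
Postfix: 5 4 3 * +


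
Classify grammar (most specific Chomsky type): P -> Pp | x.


Left-linear: every RHS is a terminal or one nonterminal followed by a terminal
Classification: Type 3 (Regular)


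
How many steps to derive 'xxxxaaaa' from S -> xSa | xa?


Derivation: S => xSa => xxSaa => xxxSaaa => xxxxaaaa
Steps: 4


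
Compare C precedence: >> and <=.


'>>' is shift (level 8); '<=' is relational (level 7)
Higher level binds tighter
'>>' has higher precedence than '<='


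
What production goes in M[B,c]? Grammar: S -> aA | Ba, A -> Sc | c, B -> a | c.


For [B, c]: 'c' ∈ FIRST(c)
Entry: B -> c


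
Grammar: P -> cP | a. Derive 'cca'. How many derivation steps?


Derivation: P => cP => ccP => cca
Steps: 3


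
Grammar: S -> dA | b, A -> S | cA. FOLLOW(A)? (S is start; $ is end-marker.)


$ ∈ FOLLOW(S). For each A -> αBβ: add FIRST(β)\{ε} to FOLLOW(B); if β nullable, add FOLLOW(A).
FOLLOW(A) = {$}


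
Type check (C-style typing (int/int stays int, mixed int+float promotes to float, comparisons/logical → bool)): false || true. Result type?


Operand types: bool || bool
Rule: logical operators take bool operands and yield bool
Result type: bool


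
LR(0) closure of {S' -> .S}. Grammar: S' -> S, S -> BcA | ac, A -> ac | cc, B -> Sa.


Start: S' -> .S
For each item with dot before a nonterminal B, add B -> .γ for every B-production
Closure: [S' -> .S, S -> .BcA, S -> .ac, B -> .Sa]


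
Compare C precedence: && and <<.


'<<' is shift (level 8); '&&' is logical AND (level 2)
Higher level binds tighter
'<<' has higher precedence than '&&'


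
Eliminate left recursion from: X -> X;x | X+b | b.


Left-recursive alternatives: X;x, X+b; non-recursive: b
Introduce X': X -> bX', X' -> ;xX' | +bX' | ε


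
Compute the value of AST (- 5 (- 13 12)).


Evaluate inner: (- 13 12) = 1
Evaluate root: (- 5 1) = 4
Result: 4


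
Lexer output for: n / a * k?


Scan left to right, longest-match per lexeme
Tokens: ID(n), OP(/), ID(a), OP(*), ID(k)


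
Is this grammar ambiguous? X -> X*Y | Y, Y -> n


precedence layered via separate nonterminal Y: deterministic
Unambiguous


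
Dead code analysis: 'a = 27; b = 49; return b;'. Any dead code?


a is assigned but never read
Dead: 'a = 27'


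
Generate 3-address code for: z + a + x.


Break into single-operator statements:
t1 = z + a
t2 = t1 + x


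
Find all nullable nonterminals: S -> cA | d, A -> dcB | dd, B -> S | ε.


A nonterminal is nullable iff some alternative derives ε (directly, or every symbol in it is nullable)
Nullable: {B}


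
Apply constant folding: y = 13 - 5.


13 - 5 = 8 at compile time
Optimized: y = 8


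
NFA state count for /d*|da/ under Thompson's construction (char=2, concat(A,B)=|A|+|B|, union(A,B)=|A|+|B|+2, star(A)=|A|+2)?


Syntax tree has 3 char leaf(s), 1 union(s), 1 star(s)
chars contribute 3×2 = 6; each union adds +2; each star adds +2
Total: 6 + 2 + 2 = 10 states


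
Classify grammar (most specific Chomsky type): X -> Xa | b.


Left-linear: every RHS is a terminal or one nonterminal followed by a terminal
Classification: Type 3 (Regular)


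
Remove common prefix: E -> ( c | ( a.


Common prefix: '('
Factored: E -> ( E', E' -> c | a


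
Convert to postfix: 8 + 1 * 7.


* has higher precedence, evaluate 1*7 first
Postfix: 8 1 7 * +


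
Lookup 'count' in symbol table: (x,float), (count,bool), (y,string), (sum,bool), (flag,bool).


Lookup 'count' → type bool


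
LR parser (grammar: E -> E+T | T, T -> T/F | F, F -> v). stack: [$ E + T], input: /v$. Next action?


'/' can extend T; shift to build T -> T/F
Action: shift


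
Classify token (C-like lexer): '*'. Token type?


Pattern: operator symbol
Type: OPERATOR


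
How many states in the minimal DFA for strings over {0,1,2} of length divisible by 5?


Track length mod 5: states 0..4, accept at 0
Minimal DFA: 5 states


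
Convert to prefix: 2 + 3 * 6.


'*' binds tighter: tree is (+ 2 (* 3 6))
Prefix: + 2 * 3 6


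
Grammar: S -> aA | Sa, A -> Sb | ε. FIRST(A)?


Per alternative of A: FIRST(Sb) = {a}; FIRST(ε) = {ε}
FIRST(A) = {a, ε}


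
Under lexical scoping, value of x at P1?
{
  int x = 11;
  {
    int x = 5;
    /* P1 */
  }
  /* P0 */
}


x declared in the same block as P1
x = 5


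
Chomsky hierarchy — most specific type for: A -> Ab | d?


Left-linear: every RHS is a terminal or one nonterminal followed by a terminal
Classification: Type 3 (Regular)


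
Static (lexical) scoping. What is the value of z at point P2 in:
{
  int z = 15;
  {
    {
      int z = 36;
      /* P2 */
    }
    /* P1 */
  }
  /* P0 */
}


z declared in the same block as P2
z = 36


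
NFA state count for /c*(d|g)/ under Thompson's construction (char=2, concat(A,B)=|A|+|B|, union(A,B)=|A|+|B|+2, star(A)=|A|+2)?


Syntax tree has 3 char leaf(s), 1 union(s), 1 star(s)
chars contribute 3×2 = 6; each union adds +2; each star adds +2
Total: 6 + 2 + 2 = 10 states


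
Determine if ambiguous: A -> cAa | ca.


balanced c^n…a^n: each string has a unique parse
Unambiguous


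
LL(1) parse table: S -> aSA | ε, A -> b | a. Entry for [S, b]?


For [S, b]: ε is nullable and 'b' ∈ FOLLOW(S)
Entry: S -> ε


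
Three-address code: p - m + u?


Break into single-operator statements:
t1 = p - m
t2 = t1 + u


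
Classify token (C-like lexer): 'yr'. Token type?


Pattern: letter/underscore followed by alphanumerics, not a keyword
Type: IDENTIFIER


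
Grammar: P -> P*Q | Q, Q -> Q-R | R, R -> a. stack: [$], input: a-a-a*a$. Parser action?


no handle on stack; shift 'a'
Action: shift


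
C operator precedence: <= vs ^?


'<=' is relational (level 7); '^' is bitwise XOR (level 4)
Higher level binds tighter
'<=' has higher precedence than '^'


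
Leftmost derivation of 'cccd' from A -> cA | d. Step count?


Derivation: A => cA => ccA => cccA => cccd
Steps: 4


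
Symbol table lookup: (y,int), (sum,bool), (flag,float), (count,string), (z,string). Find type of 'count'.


Lookup 'count' → type string


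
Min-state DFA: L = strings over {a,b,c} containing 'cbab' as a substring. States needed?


KMP-style automaton: 4 progress states + 1 absorbing accept = 5
Minimal DFA: 5 states


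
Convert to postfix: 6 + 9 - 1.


Left to right (same or higher precedence on left)
Postfix: 6 9 + 1 -


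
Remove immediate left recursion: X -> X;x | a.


Left-recursive alternatives: X;x; non-recursive: a
Introduce X': X -> aX', X' -> ;xX' | ε


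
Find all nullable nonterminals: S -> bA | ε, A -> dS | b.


A nonterminal is nullable iff some alternative derives ε (directly, or every symbol in it is nullable)
Nullable: {S}


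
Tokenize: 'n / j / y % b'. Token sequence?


Scan left to right, longest-match per lexeme
Tokens: ID(n), OP(/), ID(j), OP(/), ID(y), OP(%), ID(b)


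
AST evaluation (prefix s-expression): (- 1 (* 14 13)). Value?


Evaluate inner: (* 14 13) = 182
Evaluate root: (- 1 182) = -181
Result: -181


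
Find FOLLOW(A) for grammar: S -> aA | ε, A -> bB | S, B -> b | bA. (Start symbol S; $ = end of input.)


$ ∈ FOLLOW(S). For each A -> αBβ: add FIRST(β)\{ε} to FOLLOW(B); if β nullable, add FOLLOW(A).
FOLLOW(A) = {$}


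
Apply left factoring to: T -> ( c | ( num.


Common prefix: '('
Factored: T -> ( T', T' -> c | num


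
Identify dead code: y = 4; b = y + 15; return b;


y is read by b's definition; b is returned
No dead code


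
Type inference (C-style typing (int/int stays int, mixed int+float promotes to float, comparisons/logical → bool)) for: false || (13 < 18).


Operand types: bool || bool
Rule: logical operators take bool operands and yield bool
Result type: bool


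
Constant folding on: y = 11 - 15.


11 - 15 = -4 at compile time
Optimized: y = -4


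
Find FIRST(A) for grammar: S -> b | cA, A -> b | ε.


Per alternative of A: FIRST(b) = {b}; FIRST(ε) = {ε}
FIRST(A) = {b, ε}


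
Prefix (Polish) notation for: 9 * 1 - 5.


left-to-right (same/higher precedence on left): tree is (- (* 9 1) 5)
Prefix: - * 9 1 5


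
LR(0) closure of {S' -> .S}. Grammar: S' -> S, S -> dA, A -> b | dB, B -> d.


Start: S' -> .S
For each item with dot before a nonterminal B, add B -> .γ for every B-production
Closure: [S' -> .S, S -> .dA]


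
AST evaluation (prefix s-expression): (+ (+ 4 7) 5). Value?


Evaluate inner: (+ 4 7) = 11
Evaluate root: (+ 11 5) = 16
Result: 16


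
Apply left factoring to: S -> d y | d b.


Common prefix: 'd'
Factored: S -> d S', S' -> y | b


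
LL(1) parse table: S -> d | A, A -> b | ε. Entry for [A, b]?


For [A, b]: 'b' ∈ FIRST(b)
Entry: A -> b


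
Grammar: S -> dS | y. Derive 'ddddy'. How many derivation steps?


Derivation: S => dS => ddS => dddS => ddddS => ddddy
Steps: 5


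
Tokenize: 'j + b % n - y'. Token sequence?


Scan left to right, longest-match per lexeme
Tokens: ID(j), OP(+), ID(b), OP(%), ID(n), OP(-), ID(y)


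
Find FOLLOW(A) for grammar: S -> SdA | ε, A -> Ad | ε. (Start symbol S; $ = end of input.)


$ ∈ FOLLOW(S). For each A -> αBβ: add FIRST(β)\{ε} to FOLLOW(B); if β nullable, add FOLLOW(A).
FOLLOW(A) = {$, d}


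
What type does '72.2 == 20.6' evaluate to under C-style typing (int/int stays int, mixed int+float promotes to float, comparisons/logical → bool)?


Operand types: float == float
Rule: comparison yields bool
Result type: bool


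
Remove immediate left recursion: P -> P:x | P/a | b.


Left-recursive alternatives: P:x, P/a; non-recursive: b
Introduce P': P -> bP', P' -> :xP' | /aP' | ε


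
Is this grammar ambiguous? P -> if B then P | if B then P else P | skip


dangling else: 'if B then if B then skip else skip' parses two ways
Ambiguous


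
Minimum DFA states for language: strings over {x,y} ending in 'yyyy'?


Track the longest suffix of input matching a prefix of 'yyyy': 5 classes (prefixes of length 0..4)
Minimal DFA: 5 states


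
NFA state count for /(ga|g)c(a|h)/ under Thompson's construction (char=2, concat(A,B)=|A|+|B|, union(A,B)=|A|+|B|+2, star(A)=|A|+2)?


Syntax tree has 6 char leaf(s), 2 union(s), 0 star(s)
chars contribute 6×2 = 12; each union adds +2; each star adds +2
Total: 12 + 4 + 0 = 16 states


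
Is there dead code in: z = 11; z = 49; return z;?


first assignment to z is overwritten before any read
Dead: 'z = 11'


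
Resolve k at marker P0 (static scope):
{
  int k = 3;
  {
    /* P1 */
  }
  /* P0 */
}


k declared in the same block as P0
k = 3


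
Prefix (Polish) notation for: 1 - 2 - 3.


left-to-right (same/higher precedence on left): tree is (- (- 1 2) 3)
Prefix: - - 1 2 3


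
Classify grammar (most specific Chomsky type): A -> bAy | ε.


Single nonterminal LHS, but b^n y^n is not regular
Classification: Type 2 (Context-Free)


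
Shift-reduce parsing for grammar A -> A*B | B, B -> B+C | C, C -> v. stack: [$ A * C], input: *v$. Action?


'C' (not preceded by B+) is the handle for B -> C
Action: reduce (B -> C)


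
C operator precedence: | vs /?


'/' is multiplicative (level 10); '|' is bitwise OR (level 3)
Higher level binds tighter
'/' has higher precedence than '|'


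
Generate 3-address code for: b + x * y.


Break into single-operator statements:
t1 = x * y
t2 = b + t1


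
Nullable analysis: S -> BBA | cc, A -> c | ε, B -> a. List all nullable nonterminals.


A nonterminal is nullable iff some alternative derives ε (directly, or every symbol in it is nullable)
Nullable: {A}


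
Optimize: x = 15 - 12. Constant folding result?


15 - 12 = 3 at compile time
Optimized: x = 3


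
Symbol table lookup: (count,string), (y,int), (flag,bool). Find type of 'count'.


Lookup 'count' → type string


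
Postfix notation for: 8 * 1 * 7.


Left to right (same or higher precedence on left)
Postfix: 8 1 * 7 *


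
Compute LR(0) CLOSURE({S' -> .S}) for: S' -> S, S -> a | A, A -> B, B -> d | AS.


Start: S' -> .S
For each item with dot before a nonterminal B, add B -> .γ for every B-production
Closure: [S' -> .S, S -> .a, S -> .A, A -> .B, B -> .d, B -> .AS]


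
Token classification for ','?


Pattern: delimiter/punctuation
Type: PUNCTUATION


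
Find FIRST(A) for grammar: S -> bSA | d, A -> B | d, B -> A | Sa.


Per alternative of A: FIRST(B) = {b, d}; FIRST(d) = {d}
FIRST(A) = {b, d}


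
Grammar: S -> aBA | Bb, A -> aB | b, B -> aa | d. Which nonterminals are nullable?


A nonterminal is nullable iff some alternative derives ε (directly, or every symbol in it is nullable)
Nullable: {}


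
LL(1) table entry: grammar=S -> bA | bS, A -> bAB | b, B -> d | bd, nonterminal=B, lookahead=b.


For [B, b]: 'b' ∈ FIRST(bd)
Entry: B -> bd


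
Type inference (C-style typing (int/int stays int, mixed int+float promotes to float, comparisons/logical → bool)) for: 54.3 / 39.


Operand types: float / int
Rule: mixed int/float promotes to float; int/int stays int
Result type: float


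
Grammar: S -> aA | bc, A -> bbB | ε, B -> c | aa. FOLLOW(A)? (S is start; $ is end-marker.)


$ ∈ FOLLOW(S). For each A -> αBβ: add FIRST(β)\{ε} to FOLLOW(B); if β nullable, add FOLLOW(A).
FOLLOW(A) = {$}


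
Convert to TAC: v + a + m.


Break into single-operator statements:
t1 = v + a
t2 = t1 + m


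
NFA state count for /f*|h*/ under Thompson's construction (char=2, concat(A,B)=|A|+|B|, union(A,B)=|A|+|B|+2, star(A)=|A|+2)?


Syntax tree has 2 char leaf(s), 1 union(s), 2 star(s)
chars contribute 2×2 = 4; each union adds +2; each star adds +2
Total: 4 + 2 + 4 = 10 states


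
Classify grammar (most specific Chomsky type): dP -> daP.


LHS has context (more than one symbol) and |LHS| ≤ |RHS|
Classification: Type 1 (Context-Sensitive)


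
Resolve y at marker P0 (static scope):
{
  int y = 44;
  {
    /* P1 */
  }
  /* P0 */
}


y declared in the same block as P0
y = 44


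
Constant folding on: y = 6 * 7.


6 * 7 = 42 at compile time
Optimized: y = 42


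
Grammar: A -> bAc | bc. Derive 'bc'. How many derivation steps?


Derivation: A => bc
Steps: 1


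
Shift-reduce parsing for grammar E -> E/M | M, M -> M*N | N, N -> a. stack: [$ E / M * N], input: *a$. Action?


handle 'M*N' on top
Action: reduce (M -> M*N)


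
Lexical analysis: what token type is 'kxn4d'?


Pattern: letter/underscore followed by alphanumerics, not a keyword
Type: IDENTIFIER


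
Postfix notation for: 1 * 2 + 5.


Left to right (same or higher precedence on left)
Postfix: 1 2 * 5 +


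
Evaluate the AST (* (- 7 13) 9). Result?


Evaluate inner: (- 7 13) = -6
Evaluate root: (* -6 9) = -54
Result: -54


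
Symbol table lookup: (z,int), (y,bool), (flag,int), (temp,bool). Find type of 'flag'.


Lookup 'flag' → type int


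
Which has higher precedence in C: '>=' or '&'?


'>=' is relational (level 7); '&' is bitwise AND (level 5)
Higher level binds tighter
'>=' has higher precedence than '&'


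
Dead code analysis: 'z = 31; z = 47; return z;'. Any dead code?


first assignment to z is overwritten before any read
Dead: 'z = 31'


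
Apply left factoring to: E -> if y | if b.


Common prefix: 'if'
Factored: E -> if E', E' -> y | b


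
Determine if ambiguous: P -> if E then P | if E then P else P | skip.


dangling else: 'if E then if E then skip else skip' parses two ways
Ambiguous


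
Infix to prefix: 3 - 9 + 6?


left-to-right (same/higher precedence on left): tree is (+ (- 3 9) 6)
Prefix: + - 3 9 6


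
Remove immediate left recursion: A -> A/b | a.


Left-recursive alternatives: A/b; non-recursive: a
Introduce A': A -> aA', A' -> /bA' | ε


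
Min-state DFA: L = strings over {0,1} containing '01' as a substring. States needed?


KMP-style automaton: 2 progress states + 1 absorbing accept = 3
Minimal DFA: 3 states


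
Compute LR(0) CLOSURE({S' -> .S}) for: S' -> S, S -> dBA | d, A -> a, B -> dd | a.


Start: S' -> .S
For each item with dot before a nonterminal B, add B -> .γ for every B-production
Closure: [S' -> .S, S -> .dBA, S -> .d]


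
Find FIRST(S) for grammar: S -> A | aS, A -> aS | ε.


Per alternative of S: FIRST(A) = {a, ε}; FIRST(aS) = {a}
FIRST(S) = {a, ε}


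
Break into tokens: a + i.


Scan left to right, longest-match per lexeme
Tokens: ID(a), OP(+), ID(i)


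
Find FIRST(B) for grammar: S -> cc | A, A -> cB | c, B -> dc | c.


Per alternative of B: FIRST(dc) = {d}; FIRST(c) = {c}
FIRST(B) = {c, d}


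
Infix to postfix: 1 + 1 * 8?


* has higher precedence, evaluate 1*8 first
Postfix: 1 1 8 * +


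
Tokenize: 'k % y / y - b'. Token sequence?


Scan left to right, longest-match per lexeme
Tokens: ID(k), OP(%), ID(y), OP(/), ID(y), OP(-), ID(b)


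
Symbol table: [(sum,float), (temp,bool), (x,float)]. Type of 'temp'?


Lookup 'temp' → type bool


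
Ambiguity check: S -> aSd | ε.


balanced a^n…d^n: each string has a unique parse
Unambiguous


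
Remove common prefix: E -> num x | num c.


Common prefix: 'num'
Factored: E -> num E', E' -> x | c


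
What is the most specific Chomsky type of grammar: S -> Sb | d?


Left-linear: every RHS is a terminal or one nonterminal followed by a terminal
Classification: Type 3 (Regular)


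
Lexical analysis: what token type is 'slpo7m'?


Pattern: letter/underscore followed by alphanumerics, not a keyword
Type: IDENTIFIER


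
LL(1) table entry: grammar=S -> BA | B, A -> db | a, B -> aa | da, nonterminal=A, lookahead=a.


For [A, a]: 'a' ∈ FIRST(a)
Entry: A -> a


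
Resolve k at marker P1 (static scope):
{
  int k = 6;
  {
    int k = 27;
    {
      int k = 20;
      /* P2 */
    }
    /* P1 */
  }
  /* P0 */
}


k declared in the same block as P1
k = 27


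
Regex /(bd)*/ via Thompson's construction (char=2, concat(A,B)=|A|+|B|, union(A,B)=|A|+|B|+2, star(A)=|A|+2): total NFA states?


Syntax tree has 2 char leaf(s), 0 union(s), 1 star(s)
chars contribute 2×2 = 4; each union adds +2; each star adds +2
Total: 4 + 0 + 2 = 6 states


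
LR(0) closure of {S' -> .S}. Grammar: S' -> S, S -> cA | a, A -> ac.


Start: S' -> .S
For each item with dot before a nonterminal B, add B -> .γ for every B-production
Closure: [S' -> .S, S -> .cA, S -> .a]


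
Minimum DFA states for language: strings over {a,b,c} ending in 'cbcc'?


Track the longest suffix of input matching a prefix of 'cbcc': 5 classes (prefixes of length 0..4)
Minimal DFA: 5 states


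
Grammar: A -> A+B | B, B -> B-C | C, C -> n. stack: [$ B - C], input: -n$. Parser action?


handle 'B-C' on top
Action: reduce (B -> B-C)


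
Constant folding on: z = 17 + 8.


17 + 8 = 25 at compile time
Optimized: z = 25


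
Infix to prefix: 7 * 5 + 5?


left-to-right (same/higher precedence on left): tree is (+ (* 7 5) 5)
Prefix: + * 7 5 5


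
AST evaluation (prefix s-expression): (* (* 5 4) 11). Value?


Evaluate inner: (* 5 4) = 20
Evaluate root: (* 20 11) = 220
Result: 220


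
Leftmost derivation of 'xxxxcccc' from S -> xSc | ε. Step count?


Derivation: S => xSc => xxScc => xxxSccc => xxxxScccc => xxxxcccc
Steps: 5


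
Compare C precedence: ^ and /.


'/' is multiplicative (level 10); '^' is bitwise XOR (level 4)
Higher level binds tighter
'/' has higher precedence than '^'


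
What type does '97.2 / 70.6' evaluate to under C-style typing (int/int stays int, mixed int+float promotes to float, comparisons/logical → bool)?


Operand types: float / float
Rule: mixed int/float promotes to float; int/int stays int
Result type: float


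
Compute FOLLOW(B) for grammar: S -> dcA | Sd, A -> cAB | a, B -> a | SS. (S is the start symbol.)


$ ∈ FOLLOW(S). For each A -> αBβ: add FIRST(β)\{ε} to FOLLOW(B); if β nullable, add FOLLOW(A).
FOLLOW(B) = {$, a, d}


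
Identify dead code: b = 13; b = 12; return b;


first assignment to b is overwritten before any read
Dead: 'b = 13'


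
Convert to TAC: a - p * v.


Break into single-operator statements:
t1 = p * v
t2 = a - t1


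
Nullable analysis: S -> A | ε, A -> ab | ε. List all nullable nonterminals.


A nonterminal is nullable iff some alternative derives ε (directly, or every symbol in it is nullable)
Nullable: {A, S}


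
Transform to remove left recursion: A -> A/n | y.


Left-recursive alternatives: A/n; non-recursive: y
Introduce A': A -> yA', A' -> /nA' | ε


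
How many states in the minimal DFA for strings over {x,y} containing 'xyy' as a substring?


KMP-style automaton: 3 progress states + 1 absorbing accept = 4
Minimal DFA: 4 states


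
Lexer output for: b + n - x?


Scan left to right, longest-match per lexeme
Tokens: ID(b), OP(+), ID(n), OP(-), ID(x)


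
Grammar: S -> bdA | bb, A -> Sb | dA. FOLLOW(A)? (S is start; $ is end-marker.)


$ ∈ FOLLOW(S). For each A -> αBβ: add FIRST(β)\{ε} to FOLLOW(B); if β nullable, add FOLLOW(A).
FOLLOW(A) = {$, b}


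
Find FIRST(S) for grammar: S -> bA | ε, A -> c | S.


Per alternative of S: FIRST(bA) = {b}; FIRST(ε) = {ε}
FIRST(S) = {b, ε}


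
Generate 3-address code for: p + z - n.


Break into single-operator statements:
t1 = p + z
t2 = t1 - n


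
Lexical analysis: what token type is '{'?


Pattern: delimiter/punctuation
Type: PUNCTUATION


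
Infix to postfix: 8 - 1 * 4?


* has higher precedence, evaluate 1*4 first
Postfix: 8 1 4 * -


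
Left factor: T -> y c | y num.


Common prefix: 'y'
Factored: T -> y T', T' -> c | num


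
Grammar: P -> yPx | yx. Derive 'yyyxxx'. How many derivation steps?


Derivation: P => yPx => yyPxx => yyyxxx
Steps: 3


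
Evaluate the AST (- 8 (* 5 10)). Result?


Evaluate inner: (* 5 10) = 50
Evaluate root: (- 8 50) = -42
Result: -42


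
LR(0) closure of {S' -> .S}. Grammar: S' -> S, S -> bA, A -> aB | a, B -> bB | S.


Start: S' -> .S
For each item with dot before a nonterminal B, add B -> .γ for every B-production
Closure: [S' -> .S, S -> .bA]
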